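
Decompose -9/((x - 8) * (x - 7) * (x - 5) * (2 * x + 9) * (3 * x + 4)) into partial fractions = 729/(252700*(3*x + 4)) - 144/(207575*(2*x + 9)) - 3/(722*(x - 5)) + 9/(1150*(x - 7)) - 3/(700*(x - 8))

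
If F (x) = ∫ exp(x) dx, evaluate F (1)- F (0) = -1 + E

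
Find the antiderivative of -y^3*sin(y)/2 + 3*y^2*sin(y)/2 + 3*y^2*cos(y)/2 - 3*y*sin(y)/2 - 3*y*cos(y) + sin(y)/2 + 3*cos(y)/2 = (y - 1)^3*cos(y)/2 + C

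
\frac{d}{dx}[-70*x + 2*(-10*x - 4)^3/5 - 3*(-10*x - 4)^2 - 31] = -1200*x^2 - 1560*x - 502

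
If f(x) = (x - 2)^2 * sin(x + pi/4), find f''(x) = -x^2*sin(x + pi/4) + 4*sqrt(2)*x*cos(x) + 3*sqrt(2)*sin(x) - 5*sqrt(2)*cos(x)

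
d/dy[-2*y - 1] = -2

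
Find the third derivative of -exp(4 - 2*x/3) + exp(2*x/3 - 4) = 8*exp(4 - 2*x/3)/27 + 8*exp(2*x/3 - 4)/27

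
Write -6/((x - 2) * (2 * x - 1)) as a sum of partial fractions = 4/(2*x - 1) - 2/(x - 2)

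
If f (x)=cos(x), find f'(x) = -sin(x)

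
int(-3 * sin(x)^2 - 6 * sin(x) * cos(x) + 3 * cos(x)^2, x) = 3*(sin(x) + cos(x))*cos(x) + C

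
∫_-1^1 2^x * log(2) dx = 3/2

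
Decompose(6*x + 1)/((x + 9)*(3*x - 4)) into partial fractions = 27/(31*(3*x - 4)) + 53/(31*(x + 9))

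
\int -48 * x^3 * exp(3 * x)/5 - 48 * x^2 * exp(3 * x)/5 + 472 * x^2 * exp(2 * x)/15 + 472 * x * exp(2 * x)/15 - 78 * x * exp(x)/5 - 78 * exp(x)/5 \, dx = 2*x*(-24*x^2*exp(2*x) + 118*x*exp(x) - 117)*exp(x)/15 + C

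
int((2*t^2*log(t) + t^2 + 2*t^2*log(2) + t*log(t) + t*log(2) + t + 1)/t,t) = (t^2 + t + 1)*log(2*t) + C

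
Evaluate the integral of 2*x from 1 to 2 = 3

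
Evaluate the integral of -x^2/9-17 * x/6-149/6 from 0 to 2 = -1502/27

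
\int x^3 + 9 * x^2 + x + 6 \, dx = x^4/4 + 3*x^3 + x^2/2 + 6*x + C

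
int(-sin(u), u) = cos(u) + C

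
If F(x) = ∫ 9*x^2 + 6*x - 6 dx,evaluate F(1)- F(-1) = -6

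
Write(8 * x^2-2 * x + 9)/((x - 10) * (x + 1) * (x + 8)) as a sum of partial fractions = 179/(42*(x + 8)) - 19/(77*(x + 1)) + 263/(66*(x - 10))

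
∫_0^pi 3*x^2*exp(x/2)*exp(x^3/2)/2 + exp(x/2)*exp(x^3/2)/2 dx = -1 + exp(pi/2 + pi^3/2)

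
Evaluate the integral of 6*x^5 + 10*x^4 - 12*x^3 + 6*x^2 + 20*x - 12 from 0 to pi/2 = -9 + (-pi^3/8 - 3 - pi^2/4 + pi)^2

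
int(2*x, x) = x^2 + C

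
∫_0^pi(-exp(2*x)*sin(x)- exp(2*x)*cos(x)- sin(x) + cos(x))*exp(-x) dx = 0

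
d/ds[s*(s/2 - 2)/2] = s/2 - 1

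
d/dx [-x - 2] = -1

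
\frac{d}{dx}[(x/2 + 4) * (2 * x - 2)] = 2*x + 7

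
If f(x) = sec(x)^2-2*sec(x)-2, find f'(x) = 2*(-1 + 1/cos(x))*sin(x)/cos(x)^2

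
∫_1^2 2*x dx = 3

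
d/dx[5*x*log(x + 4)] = (5*x*log(x + 4) + 5*x + 20*log(x + 4))/(x + 4)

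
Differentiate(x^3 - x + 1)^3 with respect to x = 9*x^8 - 21*x^6 + 18*x^5 + 15*x^4 - 24*x^3 + 6*x^2 + 6*x - 3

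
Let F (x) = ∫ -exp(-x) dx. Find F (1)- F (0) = -1 + exp(-1)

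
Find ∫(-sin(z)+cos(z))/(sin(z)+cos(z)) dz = log(sin(z + pi/4)) + C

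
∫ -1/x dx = -log(x) + C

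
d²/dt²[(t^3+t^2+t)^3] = 72*t^7 + 168*t^6 + 252*t^5 + 210*t^4 + 120*t^3 + 36*t^2 + 6*t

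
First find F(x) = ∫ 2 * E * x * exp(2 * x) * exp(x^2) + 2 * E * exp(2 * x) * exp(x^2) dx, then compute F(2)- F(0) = -E + exp(9)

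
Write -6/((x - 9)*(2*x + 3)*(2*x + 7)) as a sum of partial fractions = -3/(25*(2*x + 7)) + 1/(7*(2*x + 3)) - 2/(175*(x - 9))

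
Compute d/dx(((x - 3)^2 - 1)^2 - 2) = 4*x^3 - 36*x^2 + 104*x - 96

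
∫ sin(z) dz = -cos(z) + C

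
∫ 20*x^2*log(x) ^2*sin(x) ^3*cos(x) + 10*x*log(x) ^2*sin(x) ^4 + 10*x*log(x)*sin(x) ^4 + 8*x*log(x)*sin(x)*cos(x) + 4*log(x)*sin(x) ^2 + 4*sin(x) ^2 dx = x*(5*x*log(x)*sin(x)^2 + 4)*log(x)*sin(x)^2 + C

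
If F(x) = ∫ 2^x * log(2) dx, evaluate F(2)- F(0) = 3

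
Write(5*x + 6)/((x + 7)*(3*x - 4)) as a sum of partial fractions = 38/(25*(3*x - 4)) + 29/(25*(x + 7))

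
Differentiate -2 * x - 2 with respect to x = -2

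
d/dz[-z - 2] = -1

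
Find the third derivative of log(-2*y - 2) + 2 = 2/(y^3 + 3*y^2 + 3*y + 1)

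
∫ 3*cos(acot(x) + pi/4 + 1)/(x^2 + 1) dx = -3*sin(acot(x) + pi/4 + 1) + C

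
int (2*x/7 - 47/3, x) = x^2/7 - 47*x/3 + C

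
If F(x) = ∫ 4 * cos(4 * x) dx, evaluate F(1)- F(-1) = 2*sin(4)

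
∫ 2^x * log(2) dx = 2^x + C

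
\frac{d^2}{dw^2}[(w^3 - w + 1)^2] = 30*w^4 - 24*w^2 + 12*w + 2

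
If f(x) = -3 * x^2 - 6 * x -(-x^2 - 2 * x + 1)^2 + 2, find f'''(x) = -24*x - 24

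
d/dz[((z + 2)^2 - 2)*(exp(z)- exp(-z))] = (z^2*exp(2*z) + z^2 + 6*z*exp(2*z) + 2*z + 6*exp(2*z) - 2)*exp(-z)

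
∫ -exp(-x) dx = exp(-x) + C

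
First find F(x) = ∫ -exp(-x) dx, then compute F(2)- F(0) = -1 + exp(-2)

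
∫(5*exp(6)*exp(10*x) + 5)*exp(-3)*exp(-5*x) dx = 2*sinh(5*x + 3) + C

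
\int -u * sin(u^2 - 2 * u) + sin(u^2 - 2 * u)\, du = cos(u*(u - 2))/2 + C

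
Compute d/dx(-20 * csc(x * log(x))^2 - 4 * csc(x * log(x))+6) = 4*(log(x) + 10*log(x)/sin(x*log(x)) + 1 + 10/sin(x*log(x)))*cos(x*log(x))/sin(x*log(x))^2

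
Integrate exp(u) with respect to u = exp(u) + C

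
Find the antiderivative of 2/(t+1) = 2*log(t + 1) + C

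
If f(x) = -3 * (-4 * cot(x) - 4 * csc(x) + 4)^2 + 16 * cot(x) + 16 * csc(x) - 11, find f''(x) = 16*(-7 + 6*cos(x)/sin(x) + 24/sin(x) + 14*cos(x)/sin(x)^2 + 14/sin(x)^2 - 36*cos(x)/sin(x)^3 - 36/sin(x)^3)/sin(x)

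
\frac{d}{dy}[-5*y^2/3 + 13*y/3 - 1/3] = 13/3 - 10*y/3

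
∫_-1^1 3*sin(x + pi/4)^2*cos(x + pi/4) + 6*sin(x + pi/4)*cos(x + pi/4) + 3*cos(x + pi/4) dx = -(cos(pi/4 + 1) + 1)^3 + (sin(pi/4 + 1) + 1)^3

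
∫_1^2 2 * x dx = 3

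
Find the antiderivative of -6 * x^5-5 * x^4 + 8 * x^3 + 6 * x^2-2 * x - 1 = -x^6 - x^5 + 2*x^4 + 2*x^3 - x^2 - x + C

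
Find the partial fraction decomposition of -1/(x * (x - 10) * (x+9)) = -1/(171*(x + 9)) - 1/(190*(x - 10)) + 1/(90*x)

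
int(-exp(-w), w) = exp(-w) + C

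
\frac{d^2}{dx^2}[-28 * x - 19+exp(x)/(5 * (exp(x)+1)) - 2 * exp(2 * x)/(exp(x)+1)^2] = (19*exp(3*x) - 40*exp(2*x) + exp(x))/(5*exp(4*x) + 20*exp(3*x) + 30*exp(2*x) + 20*exp(x) + 5)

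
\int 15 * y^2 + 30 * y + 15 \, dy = 5*y^3 + 15*y^2 + 15*y + C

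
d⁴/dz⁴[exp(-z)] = exp(-z)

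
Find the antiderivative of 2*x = x^2 + C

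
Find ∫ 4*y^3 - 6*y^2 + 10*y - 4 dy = y^4 - 2*y^3 + 5*y^2 - 4*y + C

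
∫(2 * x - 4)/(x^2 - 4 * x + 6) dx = log((x - 2)^2 + 2) + C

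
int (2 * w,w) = w^2 + C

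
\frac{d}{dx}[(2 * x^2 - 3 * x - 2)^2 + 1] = 16*x^3 - 36*x^2 + 2*x + 12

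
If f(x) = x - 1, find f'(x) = 1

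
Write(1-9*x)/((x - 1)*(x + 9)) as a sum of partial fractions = -41/(5*(x + 9)) - 4/(5*(x - 1))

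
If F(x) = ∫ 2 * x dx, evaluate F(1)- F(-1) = 0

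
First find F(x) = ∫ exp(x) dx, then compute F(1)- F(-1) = E - exp(-1)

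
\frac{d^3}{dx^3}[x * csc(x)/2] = (x*cos(x)/(2*sin(x)) - 3*x*cos(x)/sin(x)^3 - 3/2 + 3/sin(x)^2)/sin(x)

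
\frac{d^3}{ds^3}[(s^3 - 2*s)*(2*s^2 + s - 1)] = 120*s^2 + 24*s - 30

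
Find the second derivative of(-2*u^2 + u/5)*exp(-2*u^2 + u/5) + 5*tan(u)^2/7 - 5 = -32*u^4*exp(-2*u^2 + u/5) + 32*u^3*exp(-2*u^2 + u/5)/5 + 198*u^2*exp(-2*u^2 + u/5)/5 - 499*u*exp(-2*u^2 + u/5)/125 - 98*exp(-2*u^2 + u/5)/25 + 30*tan(u)^4/7 + 40*tan(u)^2/7 + 10/7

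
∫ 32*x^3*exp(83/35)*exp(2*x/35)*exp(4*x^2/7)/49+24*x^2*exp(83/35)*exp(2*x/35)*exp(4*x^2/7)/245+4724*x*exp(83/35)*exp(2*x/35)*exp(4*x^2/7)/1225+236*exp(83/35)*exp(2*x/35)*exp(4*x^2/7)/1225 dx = (42*x + 20*(x - 1)^2 + 63)*exp(6*x/5 + 4*(x - 1)^2/7 + 9/5)/35 + C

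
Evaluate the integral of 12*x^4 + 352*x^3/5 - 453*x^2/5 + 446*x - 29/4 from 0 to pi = 7*pi/4 + (-3 + 3*pi^2/5 + 5*pi)*(-4*pi^2 + 3*pi + 4*pi^3) + 196*pi^2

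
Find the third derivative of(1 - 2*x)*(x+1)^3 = -48*x - 30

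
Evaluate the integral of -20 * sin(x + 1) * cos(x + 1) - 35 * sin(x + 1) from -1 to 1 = -40 + 35*cos(2) + 5*cos(4)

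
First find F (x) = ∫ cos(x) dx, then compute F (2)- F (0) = sin(2)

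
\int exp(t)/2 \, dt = exp(t)/2 + C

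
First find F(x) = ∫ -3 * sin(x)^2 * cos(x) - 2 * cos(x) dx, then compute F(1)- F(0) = -2*sin(1) - sin(1)^3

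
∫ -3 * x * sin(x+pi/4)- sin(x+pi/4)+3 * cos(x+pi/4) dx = (3*x + 1)*cos(x + pi/4) + C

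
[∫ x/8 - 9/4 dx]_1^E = -221/16 - E/4 + (-4 + E/4)^2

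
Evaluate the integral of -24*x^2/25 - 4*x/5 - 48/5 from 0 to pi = -8*pi*(pi/4 + pi^2/5 + 6)/5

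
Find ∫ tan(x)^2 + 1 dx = tan(x) + C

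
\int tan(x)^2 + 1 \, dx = tan(x) + C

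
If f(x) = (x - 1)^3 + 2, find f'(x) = 3*x^2 - 6*x + 3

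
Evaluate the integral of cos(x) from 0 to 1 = sin(1)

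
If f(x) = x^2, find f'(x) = 2*x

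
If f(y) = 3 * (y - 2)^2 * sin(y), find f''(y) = -3*y^2*sin(y) + 12*y*sin(y) + 12*y*cos(y) - 6*sin(y) - 24*cos(y)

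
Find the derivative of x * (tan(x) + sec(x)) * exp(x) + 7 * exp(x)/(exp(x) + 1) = (-x*exp(2*x)*cos(x) - x*exp(2*x) - 2*x*exp(x)*cos(x) - 2*x*exp(x) - x*cos(x) - x - exp(2*x)*cos(x) - 2*exp(x)*cos(x) + 7*sin(x) - cos(x) - 7)*exp(x)/((sin(x) - 1)*(exp(2*x) + 2*exp(x) + 1))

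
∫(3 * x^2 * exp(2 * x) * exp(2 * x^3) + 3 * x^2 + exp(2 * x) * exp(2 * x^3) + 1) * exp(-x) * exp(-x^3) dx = -exp(-x^3 - x) + exp(x^3 + x) + C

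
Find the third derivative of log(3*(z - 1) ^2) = 4/(z^3 - 3*z^2 + 3*z - 1)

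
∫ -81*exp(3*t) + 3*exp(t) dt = (3 - 27*exp(2*t))*exp(t) + C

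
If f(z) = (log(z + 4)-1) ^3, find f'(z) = (3*log(z + 4)^2 - 6*log(z + 4) + 3)/(z + 4)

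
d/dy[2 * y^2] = 4*y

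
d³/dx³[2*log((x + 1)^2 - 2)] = (8*x^3 + 24*x^2 + 72*x + 56)/(x^6 + 6*x^5 + 9*x^4 - 4*x^3 - 9*x^2 + 6*x - 1)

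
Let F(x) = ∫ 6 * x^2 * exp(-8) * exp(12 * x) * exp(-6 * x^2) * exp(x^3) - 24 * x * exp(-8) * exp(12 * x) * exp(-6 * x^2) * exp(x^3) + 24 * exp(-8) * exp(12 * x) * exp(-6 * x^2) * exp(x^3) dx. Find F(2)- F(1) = 2 - 2*exp(-1)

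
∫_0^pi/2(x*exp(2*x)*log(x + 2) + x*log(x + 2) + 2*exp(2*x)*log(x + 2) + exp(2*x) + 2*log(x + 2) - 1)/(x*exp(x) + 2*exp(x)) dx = (-exp(-pi/2) + exp(pi/2))*log(pi/2 + 2)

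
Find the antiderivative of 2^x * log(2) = 2^x + C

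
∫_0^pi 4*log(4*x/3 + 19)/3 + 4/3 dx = -19*log(19) + (4*pi/3 + 19)*log(4*pi/3 + 19)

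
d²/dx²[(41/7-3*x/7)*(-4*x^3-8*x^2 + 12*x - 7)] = 144*x^2/7 - 120*x - 104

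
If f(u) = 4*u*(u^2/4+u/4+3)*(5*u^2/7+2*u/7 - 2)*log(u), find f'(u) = 25*u^4*log(u)/7 + 5*u^4/7 + 4*u^3*log(u) + u^3 + 144*u^2*log(u)/7 + 48*u^2/7 + 20*u*log(u)/7 + 10*u/7 - 24*log(u) - 24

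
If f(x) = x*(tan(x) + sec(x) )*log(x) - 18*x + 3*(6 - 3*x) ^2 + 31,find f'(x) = x*log(x)*tan(x)^2 + x*log(x)*tan(x)*sec(x) + x*log(x) + 54*x + log(x)*tan(x) + log(x)*sec(x) + tan(x) + sec(x) - 126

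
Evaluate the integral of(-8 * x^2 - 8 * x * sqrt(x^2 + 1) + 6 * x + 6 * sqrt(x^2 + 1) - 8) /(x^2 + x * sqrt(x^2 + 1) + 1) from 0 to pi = -8*pi + 6*log(pi + sqrt(1 + pi^2))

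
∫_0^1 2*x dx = 1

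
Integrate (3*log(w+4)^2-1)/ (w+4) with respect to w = log(w + 4)^3 - log(w + 4) + C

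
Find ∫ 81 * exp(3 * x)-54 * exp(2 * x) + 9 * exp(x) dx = (3*exp(x) - 1)^3 + C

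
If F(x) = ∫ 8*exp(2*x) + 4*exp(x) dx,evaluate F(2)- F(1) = -(1 + 2*E)^2 + (1 + 2*exp(2))^2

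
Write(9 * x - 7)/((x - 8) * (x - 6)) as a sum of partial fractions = -47/(2*(x - 6)) + 65/(2*(x - 8))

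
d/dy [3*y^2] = 6*y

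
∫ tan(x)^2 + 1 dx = tan(x) + C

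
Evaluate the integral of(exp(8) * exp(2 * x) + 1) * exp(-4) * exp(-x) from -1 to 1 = -exp(3) - exp(-5) + exp(-3) + exp(5)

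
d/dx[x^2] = 2*x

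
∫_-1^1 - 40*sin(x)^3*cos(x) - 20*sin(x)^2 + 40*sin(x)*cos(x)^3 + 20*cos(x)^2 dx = 20*sin(2)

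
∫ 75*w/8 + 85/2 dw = 75*w^2/16 + 85*w/2 + C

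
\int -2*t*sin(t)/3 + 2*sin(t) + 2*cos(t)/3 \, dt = (2*t/3 - 2)*cos(t) + C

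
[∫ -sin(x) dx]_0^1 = -1 + cos(1)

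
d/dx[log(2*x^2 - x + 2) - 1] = (4*x - 1)/(2*x^2 - x + 2)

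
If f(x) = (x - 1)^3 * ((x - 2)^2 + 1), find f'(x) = 5*x^4 - 28*x^3 + 60*x^2 - 56*x + 19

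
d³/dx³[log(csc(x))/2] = -cos(x)/sin(x)^3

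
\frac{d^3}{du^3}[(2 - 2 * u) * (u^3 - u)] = 12 - 48*u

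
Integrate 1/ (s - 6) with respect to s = log(6 - s) + C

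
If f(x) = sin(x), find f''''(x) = sin(x)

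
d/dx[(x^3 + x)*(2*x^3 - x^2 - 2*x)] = 12*x^5 - 5*x^4 - 3*x^2 - 4*x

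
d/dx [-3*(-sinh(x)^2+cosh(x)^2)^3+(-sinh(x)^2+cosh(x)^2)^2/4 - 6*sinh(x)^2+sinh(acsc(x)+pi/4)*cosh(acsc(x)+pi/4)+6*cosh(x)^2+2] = -cosh(2*acsc(x) + pi/2)/(x^2*sqrt(1 - 1/x^2))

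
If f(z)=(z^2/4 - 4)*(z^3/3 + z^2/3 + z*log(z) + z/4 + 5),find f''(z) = (40*z^4 + 24*z^3 + 36*z^2*log(z) - 153*z^2 - 4*z - 96)/(24*z)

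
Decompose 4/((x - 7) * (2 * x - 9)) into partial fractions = -8/(5*(2*x - 9)) + 4/(5*(x - 7))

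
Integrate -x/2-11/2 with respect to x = -x^2/4 - 11*x/2 + C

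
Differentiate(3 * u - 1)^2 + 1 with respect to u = 18*u - 6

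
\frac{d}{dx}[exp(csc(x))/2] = -exp(csc(x))*cot(x)*csc(x)/2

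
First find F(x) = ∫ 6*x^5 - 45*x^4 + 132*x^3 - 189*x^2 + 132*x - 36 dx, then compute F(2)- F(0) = -8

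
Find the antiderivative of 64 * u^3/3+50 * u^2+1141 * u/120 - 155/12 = 16*u^4/3 + 50*u^3/3 + 1141*u^2/240 - 155*u/12 + C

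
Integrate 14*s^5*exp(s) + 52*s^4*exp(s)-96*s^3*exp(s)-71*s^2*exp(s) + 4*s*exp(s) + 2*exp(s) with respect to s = s*(14*s^4 - 18*s^3 - 24*s^2 + s + 2)*exp(s) + C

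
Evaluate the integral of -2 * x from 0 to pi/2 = -pi^2/4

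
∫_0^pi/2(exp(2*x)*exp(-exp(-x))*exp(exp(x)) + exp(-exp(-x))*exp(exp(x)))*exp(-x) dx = -1 + exp(-exp(-pi/2) + exp(pi/2))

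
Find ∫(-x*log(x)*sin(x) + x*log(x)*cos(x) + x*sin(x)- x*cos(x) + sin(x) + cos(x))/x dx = sqrt(2)*(log(x) - 1)*sin(x + pi/4) + C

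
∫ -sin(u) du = cos(u) + C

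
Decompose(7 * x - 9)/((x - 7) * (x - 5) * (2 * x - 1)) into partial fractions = -22/(117*(2*x - 1)) - 13/(9*(x - 5)) + 20/(13*(x - 7))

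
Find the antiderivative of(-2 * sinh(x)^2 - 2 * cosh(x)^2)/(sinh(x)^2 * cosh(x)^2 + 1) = 2*acot(sinh(2*x)/2) + C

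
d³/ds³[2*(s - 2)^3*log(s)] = (12*s^3*log(s) + 22*s^3 - 24*s^2 - 24*s - 32)/s^3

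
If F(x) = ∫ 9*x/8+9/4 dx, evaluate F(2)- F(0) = 27/4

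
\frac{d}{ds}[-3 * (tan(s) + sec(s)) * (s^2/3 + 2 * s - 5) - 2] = 2*(-s^2*sin(s) - s^2 - 6*s*sin(s) - s*sin(2*s) - 2*s*cos(s) - 6*s + 15*sin(s) - 3*sin(2*s) - 6*cos(s) + 15)/(cos(2*s) + 1)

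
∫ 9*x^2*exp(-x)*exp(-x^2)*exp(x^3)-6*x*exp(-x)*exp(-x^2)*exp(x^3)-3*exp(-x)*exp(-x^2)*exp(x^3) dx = 3*exp(-x*(-x^2 + x + 1)) + C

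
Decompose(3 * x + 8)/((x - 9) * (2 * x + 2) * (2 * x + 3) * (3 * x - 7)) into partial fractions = -81/(1840*(3*x - 7)) - 2/(69*(2*x + 3)) + 1/(40*(x + 1)) + 1/(240*(x - 9))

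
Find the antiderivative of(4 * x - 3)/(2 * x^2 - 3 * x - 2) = log(2*x^2 - 3*x - 2) + C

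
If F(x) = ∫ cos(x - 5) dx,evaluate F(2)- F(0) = sin(5) - sin(3)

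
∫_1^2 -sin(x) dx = -cos(1) + cos(2)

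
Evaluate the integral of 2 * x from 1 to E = -1 + exp(2)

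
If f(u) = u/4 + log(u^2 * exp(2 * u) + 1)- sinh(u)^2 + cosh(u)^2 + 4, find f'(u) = (9*u^2*exp(2*u) + 8*u*exp(2*u) + 1)/(4*u^2*exp(2*u) + 4)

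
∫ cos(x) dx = sin(x) + C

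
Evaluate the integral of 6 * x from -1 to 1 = 0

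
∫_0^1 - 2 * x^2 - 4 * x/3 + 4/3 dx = 0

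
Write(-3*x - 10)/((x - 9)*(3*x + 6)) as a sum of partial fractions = 4/(33*(x + 2)) - 37/(33*(x - 9))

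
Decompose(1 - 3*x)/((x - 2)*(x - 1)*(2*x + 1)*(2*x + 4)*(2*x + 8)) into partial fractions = 2/(63*(2*x + 1)) + 13/(1680*(x + 4)) - 7/(288*(x + 2)) + 1/(90*(x - 1)) - 1/(96*(x - 2))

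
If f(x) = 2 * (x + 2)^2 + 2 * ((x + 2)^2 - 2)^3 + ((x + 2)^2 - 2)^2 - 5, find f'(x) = 12*x^5 + 120*x^4 + 436*x^3 + 696*x^2 + 476*x + 120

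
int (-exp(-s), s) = exp(-s) + C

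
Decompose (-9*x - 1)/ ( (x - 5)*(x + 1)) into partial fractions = -4/(3*(x + 1)) - 23/(3*(x - 5))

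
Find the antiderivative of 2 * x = x^2 + C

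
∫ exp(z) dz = exp(z) + C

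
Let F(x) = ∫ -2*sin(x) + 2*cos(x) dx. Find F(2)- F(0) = -2 + 2*cos(2) + 2*sin(2)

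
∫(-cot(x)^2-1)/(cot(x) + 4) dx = log(cot(x) + 4) + C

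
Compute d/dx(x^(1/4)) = 1/(4*x^(3/4))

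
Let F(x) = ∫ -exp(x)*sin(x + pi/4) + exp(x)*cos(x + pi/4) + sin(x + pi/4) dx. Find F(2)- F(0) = (-1 + exp(2))*cos(pi/4 + 2)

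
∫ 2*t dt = t^2 + C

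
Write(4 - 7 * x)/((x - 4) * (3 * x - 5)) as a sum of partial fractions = 23/(7*(3*x - 5)) - 24/(7*(x - 4))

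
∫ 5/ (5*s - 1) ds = log(15*s - 3) + C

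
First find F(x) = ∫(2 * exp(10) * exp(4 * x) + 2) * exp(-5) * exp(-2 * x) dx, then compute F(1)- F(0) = -exp(5) - exp(-7) + exp(-5) + exp(7)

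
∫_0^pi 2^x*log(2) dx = -1 + 2^pi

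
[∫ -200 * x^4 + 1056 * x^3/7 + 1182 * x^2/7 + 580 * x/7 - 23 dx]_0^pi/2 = 48 + 2*(-pi^2 + 6 + 2*pi)*(-4 + pi^2/14 + 3*pi/8 + 5*pi^3/8)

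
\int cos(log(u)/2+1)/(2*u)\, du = sin(log(u)/2 + 1) + C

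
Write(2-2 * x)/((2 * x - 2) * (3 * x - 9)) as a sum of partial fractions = -1/(3*(x - 3))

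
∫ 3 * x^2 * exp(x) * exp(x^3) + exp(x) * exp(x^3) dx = exp(x*(x^2 + 1)) + C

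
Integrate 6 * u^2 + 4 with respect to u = 2*u^3 + 4*u + C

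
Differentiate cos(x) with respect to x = -sin(x)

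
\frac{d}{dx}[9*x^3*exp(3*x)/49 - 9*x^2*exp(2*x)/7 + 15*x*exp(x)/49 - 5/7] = 27*x^3*exp(3*x)/49 + 27*x^2*exp(3*x)/49 - 18*x^2*exp(2*x)/7 - 18*x*exp(2*x)/7 + 15*x*exp(x)/49 + 15*exp(x)/49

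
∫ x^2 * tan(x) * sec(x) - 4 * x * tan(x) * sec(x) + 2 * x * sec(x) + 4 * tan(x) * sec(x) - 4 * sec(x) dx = (x - 2)^2*sec(x) + C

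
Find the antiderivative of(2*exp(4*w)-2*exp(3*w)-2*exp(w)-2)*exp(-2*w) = -4*sinh(w) + 2*cosh(2*w) + C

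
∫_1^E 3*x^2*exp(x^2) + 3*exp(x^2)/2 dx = -3*E/2 + 3*exp(1 + exp(2))/2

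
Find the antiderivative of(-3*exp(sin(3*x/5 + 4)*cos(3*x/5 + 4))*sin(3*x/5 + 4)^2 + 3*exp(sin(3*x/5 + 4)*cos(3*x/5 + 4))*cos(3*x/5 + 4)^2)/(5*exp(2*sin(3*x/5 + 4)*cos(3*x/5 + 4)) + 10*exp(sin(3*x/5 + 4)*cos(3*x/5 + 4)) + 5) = exp(sin(6*x/5 + 8)/2)/(exp(sin(6*x/5 + 8)/2) + 1) + C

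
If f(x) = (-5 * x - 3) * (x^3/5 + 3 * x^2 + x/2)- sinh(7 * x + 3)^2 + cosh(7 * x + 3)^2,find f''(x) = -12*x^2 - 468*x/5 - 23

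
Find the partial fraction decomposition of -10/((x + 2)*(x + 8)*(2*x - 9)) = -8/(65*(2*x - 9)) - 1/(15*(x + 8)) + 5/(39*(x + 2))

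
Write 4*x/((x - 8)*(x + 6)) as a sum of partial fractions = 12/(7*(x + 6)) + 16/(7*(x - 8))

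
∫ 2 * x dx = x^2 + C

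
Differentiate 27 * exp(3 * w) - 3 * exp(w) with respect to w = 81*exp(3*w) - 3*exp(w)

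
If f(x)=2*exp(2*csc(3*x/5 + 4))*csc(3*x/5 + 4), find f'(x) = -6*(1 + 2/sin(3*x/5 + 4))*exp(2/sin(3*x/5 + 4))*cos(3*x/5 + 4)/(5*sin(3*x/5 + 4)^2)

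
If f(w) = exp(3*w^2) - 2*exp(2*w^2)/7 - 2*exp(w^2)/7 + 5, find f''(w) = 36*w^2*exp(3*w^2) - 32*w^2*exp(2*w^2)/7 - 8*w^2*exp(w^2)/7 + 6*exp(3*w^2) - 8*exp(2*w^2)/7 - 4*exp(w^2)/7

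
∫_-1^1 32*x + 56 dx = 112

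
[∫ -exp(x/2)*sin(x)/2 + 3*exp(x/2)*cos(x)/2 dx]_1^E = -(cos(1) + sin(1))*exp(1/2) + (cos(E) + sin(E))*exp(E/2)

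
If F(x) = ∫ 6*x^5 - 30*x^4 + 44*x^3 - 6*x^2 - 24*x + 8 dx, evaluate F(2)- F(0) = 0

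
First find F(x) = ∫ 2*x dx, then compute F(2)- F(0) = 4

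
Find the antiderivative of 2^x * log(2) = 2^x + C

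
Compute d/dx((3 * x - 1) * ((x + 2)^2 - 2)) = 9*x^2 + 22*x + 2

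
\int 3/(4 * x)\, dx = 3*log(x)/4 + C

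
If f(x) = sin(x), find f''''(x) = sin(x)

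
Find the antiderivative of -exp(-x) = exp(-x) + C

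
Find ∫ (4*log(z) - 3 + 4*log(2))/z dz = (2*log(2*z) - 3)*log(2*z) + C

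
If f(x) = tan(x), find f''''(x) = 24*tan(x)^5 + 40*tan(x)^3 + 16*tan(x)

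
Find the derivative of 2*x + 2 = 2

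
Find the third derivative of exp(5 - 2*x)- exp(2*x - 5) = (-8*exp(4*x - 10) - 8)*exp(5 - 2*x)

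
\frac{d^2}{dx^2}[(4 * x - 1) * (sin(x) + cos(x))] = -4*x*sin(x) - 4*x*cos(x) - 7*sin(x) + 9*cos(x)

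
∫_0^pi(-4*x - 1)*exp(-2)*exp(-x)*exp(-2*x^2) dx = -exp(-2) + exp(-2*pi^2 - pi - 2)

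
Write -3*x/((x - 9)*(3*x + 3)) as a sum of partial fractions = -1/(10*(x + 1)) - 9/(10*(x - 9))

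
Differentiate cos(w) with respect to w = -sin(w)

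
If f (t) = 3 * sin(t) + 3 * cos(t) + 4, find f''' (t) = 3*sin(t) - 3*cos(t)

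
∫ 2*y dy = y^2 + C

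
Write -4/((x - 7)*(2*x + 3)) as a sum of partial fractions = 8/(17*(2*x + 3)) - 4/(17*(x - 7))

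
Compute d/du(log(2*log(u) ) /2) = 1/(2*u*log(u))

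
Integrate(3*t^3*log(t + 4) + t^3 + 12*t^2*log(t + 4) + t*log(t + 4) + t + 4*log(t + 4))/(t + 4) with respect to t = t*(t^2 + 1)*log(t + 4) + C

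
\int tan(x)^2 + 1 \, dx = tan(x) + C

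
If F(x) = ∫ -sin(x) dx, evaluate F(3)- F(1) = cos(3) - cos(1)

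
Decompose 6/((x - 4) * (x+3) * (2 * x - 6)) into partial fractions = 1/(14*(x + 3)) - 1/(2*(x - 3)) + 3/(7*(x - 4))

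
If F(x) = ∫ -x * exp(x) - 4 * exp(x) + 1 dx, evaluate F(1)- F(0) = 4 - 4*E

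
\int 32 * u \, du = 16*u^2 + C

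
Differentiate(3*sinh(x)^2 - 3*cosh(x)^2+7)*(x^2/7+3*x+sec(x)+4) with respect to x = 8*x/7 + 4*tan(x)*sec(x) + 12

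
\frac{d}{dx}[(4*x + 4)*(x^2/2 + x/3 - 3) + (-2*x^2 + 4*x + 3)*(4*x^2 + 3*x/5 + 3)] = -32*x^3 + 252*x^2/5 + 352*x/15 + 47/15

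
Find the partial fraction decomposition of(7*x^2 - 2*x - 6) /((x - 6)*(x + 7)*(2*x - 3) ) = -3/(17*(2*x - 3)) + 27/(17*(x + 7)) + 2/(x - 6)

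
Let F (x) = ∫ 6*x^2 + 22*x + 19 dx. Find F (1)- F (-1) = 42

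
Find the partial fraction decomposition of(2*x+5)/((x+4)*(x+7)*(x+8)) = -11/(4*(x + 8)) + 3/(x + 7) - 1/(4*(x + 4))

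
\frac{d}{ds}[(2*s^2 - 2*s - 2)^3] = 48*s^5 - 120*s^4 + 120*s^2 - 24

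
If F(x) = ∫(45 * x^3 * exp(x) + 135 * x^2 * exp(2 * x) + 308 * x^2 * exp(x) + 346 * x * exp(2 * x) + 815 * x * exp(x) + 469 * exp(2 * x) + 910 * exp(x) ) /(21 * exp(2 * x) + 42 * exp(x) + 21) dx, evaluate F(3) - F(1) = -376*E/(7*(1 + E)) + 220*exp(3)/(1 + exp(3))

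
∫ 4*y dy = 2*y^2 + C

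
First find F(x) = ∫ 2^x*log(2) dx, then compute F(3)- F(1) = 6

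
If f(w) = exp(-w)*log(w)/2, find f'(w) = (-w*log(w) + 1)*exp(-w)/(2*w)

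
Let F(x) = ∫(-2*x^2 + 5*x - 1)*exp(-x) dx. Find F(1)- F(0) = exp(-1)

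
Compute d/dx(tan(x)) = cos(x)^(-2)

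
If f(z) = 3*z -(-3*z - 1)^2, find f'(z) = -18*z - 3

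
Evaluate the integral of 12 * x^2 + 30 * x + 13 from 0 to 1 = 32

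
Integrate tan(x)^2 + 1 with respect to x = tan(x) + C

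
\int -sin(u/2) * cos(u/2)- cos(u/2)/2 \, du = -sin(u/2) + cos(u)/2 + C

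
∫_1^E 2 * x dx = -1 + exp(2)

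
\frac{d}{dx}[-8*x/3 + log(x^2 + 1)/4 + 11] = (-16*x^2 + 3*x - 16)/(6*x^2 + 6)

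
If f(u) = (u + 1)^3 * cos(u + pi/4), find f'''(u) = u^3*sin(u + pi/4) + 3*u^2*sin(u + pi/4) - 9*u^2*cos(u + pi/4) - 15*u*sin(u + pi/4) - 18*u*cos(u + pi/4) - 17*sin(u + pi/4) - 3*cos(u + pi/4)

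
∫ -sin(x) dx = cos(x) + C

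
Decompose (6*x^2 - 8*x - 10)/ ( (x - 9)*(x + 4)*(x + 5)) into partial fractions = 90/(7*(x + 5)) - 118/(13*(x + 4)) + 202/(91*(x - 9))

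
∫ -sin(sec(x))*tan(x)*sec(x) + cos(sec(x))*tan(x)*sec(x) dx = sqrt(2)*sin(pi/4 + 1/cos(x)) + C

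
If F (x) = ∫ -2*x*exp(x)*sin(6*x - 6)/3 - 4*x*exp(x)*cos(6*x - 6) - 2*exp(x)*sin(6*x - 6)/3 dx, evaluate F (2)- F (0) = -4*exp(2)*sin(6)/3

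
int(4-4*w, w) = -2*w^2 + 4*w + C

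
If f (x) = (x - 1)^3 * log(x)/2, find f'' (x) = (6*x^3*log(x) + 5*x^3 - 6*x^2*log(x) - 9*x^2 + 3*x + 1)/(2*x^2)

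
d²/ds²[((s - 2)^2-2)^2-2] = 12*s^2 - 48*s + 40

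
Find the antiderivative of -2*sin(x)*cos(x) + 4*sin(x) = (cos(x) - 2)^2 + C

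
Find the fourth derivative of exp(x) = exp(x)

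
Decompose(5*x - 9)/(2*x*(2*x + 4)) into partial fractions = 19/(8*(x + 2)) - 9/(8*x)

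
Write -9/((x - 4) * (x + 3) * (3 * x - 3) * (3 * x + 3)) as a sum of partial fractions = 1/(56*(x + 3)) - 1/(20*(x + 1)) + 1/(24*(x - 1)) - 1/(105*(x - 4))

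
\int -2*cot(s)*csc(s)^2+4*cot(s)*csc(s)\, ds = (csc(s) - 2)^2 + C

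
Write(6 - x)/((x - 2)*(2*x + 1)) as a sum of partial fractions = -13/(5*(2*x + 1)) + 4/(5*(x - 2))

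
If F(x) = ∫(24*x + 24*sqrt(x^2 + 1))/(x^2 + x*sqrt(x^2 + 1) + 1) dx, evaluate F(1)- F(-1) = -24*log(-1 + sqrt(2)) + 24*log(1 + sqrt(2))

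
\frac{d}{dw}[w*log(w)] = log(w) + 1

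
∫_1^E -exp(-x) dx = -exp(-1) + exp(-E)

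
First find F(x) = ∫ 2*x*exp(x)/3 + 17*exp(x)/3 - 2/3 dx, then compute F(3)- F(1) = -17*E/3 - 4/3 + 7*exp(3)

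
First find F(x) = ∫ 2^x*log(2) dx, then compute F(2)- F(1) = 2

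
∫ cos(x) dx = sin(x) + C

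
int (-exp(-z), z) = exp(-z) + C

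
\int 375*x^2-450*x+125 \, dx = 125*x^3 - 225*x^2 + 125*x + C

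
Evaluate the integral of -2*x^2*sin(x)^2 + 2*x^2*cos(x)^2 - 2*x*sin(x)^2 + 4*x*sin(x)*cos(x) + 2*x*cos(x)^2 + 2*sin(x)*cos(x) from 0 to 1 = 2*sin(2)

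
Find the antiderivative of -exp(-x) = exp(-x) + C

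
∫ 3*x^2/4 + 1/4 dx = x^3/4 + x/4 + C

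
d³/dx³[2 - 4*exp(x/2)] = -exp(x/2)/2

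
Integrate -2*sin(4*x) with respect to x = cos(4*x)/2 + C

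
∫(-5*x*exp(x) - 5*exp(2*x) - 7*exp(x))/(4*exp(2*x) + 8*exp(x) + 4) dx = (-5*x*exp(x) + 10*exp(x) + 12)/(4*(exp(x) + 1)) + C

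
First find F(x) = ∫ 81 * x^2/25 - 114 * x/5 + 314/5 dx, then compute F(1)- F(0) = 1312/25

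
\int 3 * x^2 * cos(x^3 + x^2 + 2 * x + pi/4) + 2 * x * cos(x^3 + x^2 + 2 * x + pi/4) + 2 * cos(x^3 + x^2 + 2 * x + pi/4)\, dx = sin(x^3 + x^2 + 2*x + pi/4) + C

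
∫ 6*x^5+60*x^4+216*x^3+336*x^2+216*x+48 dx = x^6 + 12*x^5 + 54*x^4 + 112*x^3 + 108*x^2 + 48*x + C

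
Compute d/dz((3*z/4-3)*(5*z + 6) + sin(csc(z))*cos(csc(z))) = 15*z/2 - 21/2 - 2*cos(z)*cos(1/sin(z))^2/sin(z)^2 + cos(z)/sin(z)^2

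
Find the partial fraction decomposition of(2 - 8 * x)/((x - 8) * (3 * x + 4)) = -19/(14*(3*x + 4)) - 31/(14*(x - 8))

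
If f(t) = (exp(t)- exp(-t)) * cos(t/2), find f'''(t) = (-11*exp(2*t)*sin(t/2) + 2*exp(2*t)*cos(t/2) + 11*sin(t/2) + 2*cos(t/2))*exp(-t)/8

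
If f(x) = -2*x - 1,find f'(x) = -2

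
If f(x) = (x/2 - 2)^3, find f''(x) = 3*x/4 - 3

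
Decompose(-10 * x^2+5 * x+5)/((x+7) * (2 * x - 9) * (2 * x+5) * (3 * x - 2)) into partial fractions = -105/(10051*(3*x - 2)) - 20/(171*(2*x + 5)) - 50/(529*(2*x - 9)) + 520/(4761*(x + 7))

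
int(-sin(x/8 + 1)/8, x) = cos(x/8 + 1) + C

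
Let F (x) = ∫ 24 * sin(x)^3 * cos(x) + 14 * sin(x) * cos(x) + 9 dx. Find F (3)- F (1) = -7*sin(1)^2 - 6*sin(1)^4 + 6*sin(3)^4 + 7*sin(3)^2 + 18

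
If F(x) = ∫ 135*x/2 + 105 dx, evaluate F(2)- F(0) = 345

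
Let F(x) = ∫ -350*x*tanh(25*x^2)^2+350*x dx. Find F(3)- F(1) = -7*tanh(25) + 7*tanh(225)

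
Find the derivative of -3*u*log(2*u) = -3*log(u) - 3 - 3*log(2)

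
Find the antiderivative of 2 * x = x^2 + C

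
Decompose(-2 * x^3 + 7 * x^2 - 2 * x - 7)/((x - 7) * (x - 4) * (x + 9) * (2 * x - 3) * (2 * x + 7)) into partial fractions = -98/(2475*(2*x + 7)) - 4/(5775*(2*x - 3)) + 509/(12012*(x + 9)) + 31/(2925*(x - 4)) - 13/(396*(x - 7))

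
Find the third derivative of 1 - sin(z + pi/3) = cos(z + pi/3)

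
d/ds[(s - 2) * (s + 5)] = 2*s + 3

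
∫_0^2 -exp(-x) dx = -1 + exp(-2)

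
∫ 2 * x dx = x^2 + C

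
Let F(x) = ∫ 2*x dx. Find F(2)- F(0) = 4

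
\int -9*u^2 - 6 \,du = -3*u^3 - 6*u + C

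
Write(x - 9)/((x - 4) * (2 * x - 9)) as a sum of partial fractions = -9/(2*x - 9) + 5/(x - 4)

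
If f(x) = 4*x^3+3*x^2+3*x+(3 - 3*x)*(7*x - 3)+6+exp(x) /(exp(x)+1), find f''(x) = (24*x*exp(3*x) + 72*x*exp(2*x) + 72*x*exp(x) + 24*x - 36*exp(3*x) - 109*exp(2*x) - 107*exp(x) - 36)/(exp(3*x) + 3*exp(2*x) + 3*exp(x) + 1)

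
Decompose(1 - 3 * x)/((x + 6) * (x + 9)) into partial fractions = -28/(3*(x + 9)) + 19/(3*(x + 6))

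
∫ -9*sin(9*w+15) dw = cos(9*w + 15) + C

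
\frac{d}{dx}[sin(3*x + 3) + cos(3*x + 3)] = 3*sqrt(2)*cos(3*x + pi/4 + 3)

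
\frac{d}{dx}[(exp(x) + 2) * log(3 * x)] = (x*exp(x)*log(x) + x*exp(x)*log(3) + exp(x) + 2)/x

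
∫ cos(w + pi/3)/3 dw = sin(w + pi/3)/3 + C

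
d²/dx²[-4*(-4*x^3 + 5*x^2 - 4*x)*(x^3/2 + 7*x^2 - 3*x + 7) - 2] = 240*x^4 + 2040*x^3 - 2160*x^2 + 1704*x - 376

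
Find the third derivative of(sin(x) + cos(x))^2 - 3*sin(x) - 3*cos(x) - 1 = -8*cos(2*x) + 3*sqrt(2)*cos(x + pi/4)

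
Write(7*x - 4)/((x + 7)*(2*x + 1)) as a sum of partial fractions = -15/(13*(2*x + 1)) + 53/(13*(x + 7))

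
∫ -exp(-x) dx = exp(-x) + C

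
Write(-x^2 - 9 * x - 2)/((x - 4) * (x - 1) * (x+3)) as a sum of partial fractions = 4/(7*(x + 3)) + 1/(x - 1) - 18/(7*(x - 4))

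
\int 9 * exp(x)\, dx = 9*exp(x) + C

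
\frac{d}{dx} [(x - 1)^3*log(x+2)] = (3*x^3*log(x + 2) + x^3 - 3*x^2 - 9*x*log(x + 2) + 3*x + 6*log(x + 2) - 1)/(x + 2)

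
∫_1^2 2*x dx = 3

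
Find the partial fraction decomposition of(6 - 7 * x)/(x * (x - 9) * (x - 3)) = 5/(6*(x - 3)) - 19/(18*(x - 9)) + 2/(9*x)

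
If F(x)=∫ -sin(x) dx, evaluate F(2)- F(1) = -cos(1) + cos(2)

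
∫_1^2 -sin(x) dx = -cos(1) + cos(2)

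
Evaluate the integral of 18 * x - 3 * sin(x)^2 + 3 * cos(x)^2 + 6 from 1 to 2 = -3*sin(2)/2 + 3*sin(4)/2 + 33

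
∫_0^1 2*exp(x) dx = -2 + 2*E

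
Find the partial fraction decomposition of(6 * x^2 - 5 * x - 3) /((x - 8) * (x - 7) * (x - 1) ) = -1/(21*(x - 1)) - 128/(3*(x - 7)) + 341/(7*(x - 8))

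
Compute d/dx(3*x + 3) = 3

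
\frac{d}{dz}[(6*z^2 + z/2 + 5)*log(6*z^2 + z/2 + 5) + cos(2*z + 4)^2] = 12*z*log(6*z^2 + z/2 + 5) + 12*z + log(6*z^2 + z/2 + 5)/2 - 2*sin(4*z + 8) + 1/2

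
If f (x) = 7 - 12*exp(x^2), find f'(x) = -24*x*exp(x^2)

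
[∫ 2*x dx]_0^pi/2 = pi^2/4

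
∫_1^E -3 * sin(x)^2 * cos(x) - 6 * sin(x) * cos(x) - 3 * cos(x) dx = -(sin(E) + 1)^3 + (sin(1) + 1)^3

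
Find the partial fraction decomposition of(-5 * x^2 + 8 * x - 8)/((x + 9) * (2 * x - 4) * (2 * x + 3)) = 25/(42*(2*x + 3)) - 97/(66*(x + 9)) - 6/(77*(x - 2))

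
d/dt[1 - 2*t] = -2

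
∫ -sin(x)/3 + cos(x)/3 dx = sqrt(2)*sin(x + pi/4)/3 + C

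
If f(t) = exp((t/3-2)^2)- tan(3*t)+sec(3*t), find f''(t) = 4*t^2*exp(t^2/9 - 4*t/3 + 4)/81 - 16*t*exp(t^2/9 - 4*t/3 + 4)/27 + 2*exp(t^2/9 - 4*t/3 + 4) - 18*tan(3*t)^3 + 18*tan(3*t)^2*sec(3*t) - 18*tan(3*t) + 9*sec(3*t)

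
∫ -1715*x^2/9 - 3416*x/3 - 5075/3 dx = -1715*x^3/27 - 1708*x^2/3 - 5075*x/3 + C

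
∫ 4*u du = 2*u^2 + C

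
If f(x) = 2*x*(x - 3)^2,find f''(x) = 12*x - 24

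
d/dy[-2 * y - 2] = -2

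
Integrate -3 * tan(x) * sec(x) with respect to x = -3*sec(x) + C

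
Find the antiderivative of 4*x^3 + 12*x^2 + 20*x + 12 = x^4 + 4*x^3 + 10*x^2 + 12*x + C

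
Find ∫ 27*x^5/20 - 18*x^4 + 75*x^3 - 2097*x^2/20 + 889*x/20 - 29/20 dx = 9*x^6/40 - 18*x^5/5 + 75*x^4/4 - 699*x^3/20 + 889*x^2/40 - 29*x/20 + C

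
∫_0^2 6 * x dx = 12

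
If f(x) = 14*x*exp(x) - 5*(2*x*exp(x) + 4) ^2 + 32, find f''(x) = -80*x^2*exp(2*x) - 160*x*exp(2*x) - 66*x*exp(x) - 40*exp(2*x) - 132*exp(x)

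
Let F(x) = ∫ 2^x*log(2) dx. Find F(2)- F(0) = 3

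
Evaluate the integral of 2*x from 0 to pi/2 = pi^2/4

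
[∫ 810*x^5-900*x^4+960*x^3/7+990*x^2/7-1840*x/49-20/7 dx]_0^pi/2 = -5*pi^2 - 10*pi/7 + 15*pi^3/4 + 15*(-3*pi^3/8 + pi/7 + pi^2/2)^2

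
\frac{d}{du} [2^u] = 2^u*log(2)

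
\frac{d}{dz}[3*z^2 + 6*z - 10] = 6*z + 6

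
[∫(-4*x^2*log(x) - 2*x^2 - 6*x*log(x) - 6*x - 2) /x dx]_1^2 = -22*log(2)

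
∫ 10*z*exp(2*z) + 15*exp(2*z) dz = 5*(z + 1)*exp(2*z) + C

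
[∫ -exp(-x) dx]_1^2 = -exp(-1) + exp(-2)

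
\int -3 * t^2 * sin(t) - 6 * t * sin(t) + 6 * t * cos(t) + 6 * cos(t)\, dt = 3*t*(t + 2)*cos(t) + C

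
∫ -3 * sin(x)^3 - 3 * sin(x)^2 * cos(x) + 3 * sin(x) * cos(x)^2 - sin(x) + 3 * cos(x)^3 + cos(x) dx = sqrt(2)*(5*sin(x + pi/4) - cos(3*x + pi/4))/2 + C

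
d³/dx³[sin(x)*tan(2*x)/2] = 24*sin(x)*tan(2*x)^4 + 29*sin(x)*tan(2*x)^2 + 5*sin(x) + 12*cos(x)*tan(2*x)^3 + 23*cos(x)*tan(2*x)/2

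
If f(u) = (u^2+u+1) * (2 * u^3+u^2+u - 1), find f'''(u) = 120*u^2 + 72*u + 24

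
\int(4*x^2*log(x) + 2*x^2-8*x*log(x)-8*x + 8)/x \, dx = 2*(x - 2)^2*log(x) + C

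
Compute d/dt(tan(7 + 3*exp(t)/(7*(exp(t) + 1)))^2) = (6*exp(t)*tan(7 + 3*exp(t)/(7*exp(t) + 7))^3 + 6*exp(t)*tan(7 + 3*exp(t)/(7*exp(t) + 7)))/(7*exp(2*t) + 14*exp(t) + 7)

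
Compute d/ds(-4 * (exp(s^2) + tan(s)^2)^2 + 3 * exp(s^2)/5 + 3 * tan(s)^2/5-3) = -16*s*exp(2*s^2) - 16*s*exp(s^2)*tan(s)^2 + 6*s*exp(s^2)/5 - 16*exp(s^2)*tan(s)^3 - 16*exp(s^2)*tan(s) - 16*tan(s)^5 - 74*tan(s)^3/5 + 6*tan(s)/5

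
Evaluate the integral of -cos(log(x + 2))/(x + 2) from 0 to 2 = -sin(log(4)) + sin(log(2))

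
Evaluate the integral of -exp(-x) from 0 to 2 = -1 + exp(-2)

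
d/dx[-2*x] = -2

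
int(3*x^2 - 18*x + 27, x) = x^3 - 9*x^2 + 27*x + C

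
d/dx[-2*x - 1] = -2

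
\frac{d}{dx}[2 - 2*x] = -2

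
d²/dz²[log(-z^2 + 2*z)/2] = (-z^2 + 2*z - 2)/(z^4 - 4*z^3 + 4*z^2)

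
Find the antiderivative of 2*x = x^2 + C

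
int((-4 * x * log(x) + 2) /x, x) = -2*(2*x - 1)*(log(x) - 1) + C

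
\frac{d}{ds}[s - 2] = 1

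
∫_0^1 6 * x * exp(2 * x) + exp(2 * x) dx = 1 + 2*exp(2)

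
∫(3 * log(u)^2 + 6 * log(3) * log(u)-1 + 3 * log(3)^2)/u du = log(3*u)^3 - log(3*u) + C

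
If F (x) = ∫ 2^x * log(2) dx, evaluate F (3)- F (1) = 6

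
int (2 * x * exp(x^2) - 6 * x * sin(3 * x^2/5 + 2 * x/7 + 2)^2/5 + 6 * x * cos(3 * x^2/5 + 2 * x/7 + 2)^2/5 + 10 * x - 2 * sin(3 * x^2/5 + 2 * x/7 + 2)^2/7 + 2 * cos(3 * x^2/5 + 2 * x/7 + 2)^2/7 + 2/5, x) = 5*x^2 + 2*x/5 + exp(x^2) + sin(6*x^2/5 + 4*x/7 + 4)/2 + C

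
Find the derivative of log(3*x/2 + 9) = 1/(x + 6)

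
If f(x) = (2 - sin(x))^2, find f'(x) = 2*(sin(x) - 2)*cos(x)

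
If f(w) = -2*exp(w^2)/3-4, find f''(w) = -8*w^2*exp(w^2)/3 - 4*exp(w^2)/3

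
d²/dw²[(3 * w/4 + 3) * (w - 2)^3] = 9*w^2 - 9*w - 18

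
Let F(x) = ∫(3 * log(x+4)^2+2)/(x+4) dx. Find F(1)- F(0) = -2*log(4) - log(4)^3 + 2*log(5) + log(5)^3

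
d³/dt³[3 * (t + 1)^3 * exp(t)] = 3*t^3*exp(t) + 36*t^2*exp(t) + 117*t*exp(t) + 102*exp(t)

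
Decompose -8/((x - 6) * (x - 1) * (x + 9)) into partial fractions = -4/(75*(x + 9)) + 4/(25*(x - 1)) - 8/(75*(x - 6))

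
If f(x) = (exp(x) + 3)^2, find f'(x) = 2*exp(2*x) + 6*exp(x)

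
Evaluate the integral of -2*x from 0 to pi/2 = -pi^2/4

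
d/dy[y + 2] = 1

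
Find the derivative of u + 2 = 1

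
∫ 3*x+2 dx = 3*x^2/2 + 2*x + C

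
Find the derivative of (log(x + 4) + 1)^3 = (3*log(x + 4)^2 + 6*log(x + 4) + 3)/(x + 4)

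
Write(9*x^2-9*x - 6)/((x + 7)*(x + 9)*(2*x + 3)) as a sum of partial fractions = 37/(55*(2*x + 3)) + 134/(5*(x + 9)) - 249/(11*(x + 7))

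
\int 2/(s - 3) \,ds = 2*log(s - 3) + C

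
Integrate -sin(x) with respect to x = cos(x) + C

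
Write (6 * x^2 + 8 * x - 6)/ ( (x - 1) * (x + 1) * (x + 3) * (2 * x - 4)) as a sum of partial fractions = -3/(10*(x + 3)) - 1/(3*(x + 1)) - 1/(2*(x - 1)) + 17/(15*(x - 2))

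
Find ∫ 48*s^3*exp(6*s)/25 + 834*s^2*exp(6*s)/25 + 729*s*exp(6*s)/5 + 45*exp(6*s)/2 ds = s*(16*s^2 + 270*s + 1125)*exp(6*s)/50 + C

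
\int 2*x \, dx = x^2 + C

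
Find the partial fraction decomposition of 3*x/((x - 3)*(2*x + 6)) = 3/(4*(x + 3)) + 3/(4*(x - 3))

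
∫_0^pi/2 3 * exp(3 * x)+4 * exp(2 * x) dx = -3 + (2 + exp(pi/2))*exp(pi)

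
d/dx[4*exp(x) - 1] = 4*exp(x)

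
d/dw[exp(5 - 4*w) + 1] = -4*exp(5 - 4*w)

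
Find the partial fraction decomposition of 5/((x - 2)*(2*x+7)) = -10/(11*(2*x + 7)) + 5/(11*(x - 2))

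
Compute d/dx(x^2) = 2*x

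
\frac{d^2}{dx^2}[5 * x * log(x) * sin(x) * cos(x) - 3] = (-10*x^2*log(x)*sin(2*x) + 10*x*log(x)*cos(2*x) + 10*x*cos(2*x) + 5*sin(2*x)/2)/x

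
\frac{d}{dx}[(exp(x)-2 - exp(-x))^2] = (2*exp(4*x) - 4*exp(3*x) - 4*exp(x) - 2)*exp(-2*x)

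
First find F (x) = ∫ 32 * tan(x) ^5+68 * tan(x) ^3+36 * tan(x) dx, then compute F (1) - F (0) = 18*tan(1)^2 + 8*tan(1)^4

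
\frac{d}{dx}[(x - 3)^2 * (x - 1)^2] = 4*x^3 - 24*x^2 + 44*x - 24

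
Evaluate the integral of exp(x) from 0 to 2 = -1 + exp(2)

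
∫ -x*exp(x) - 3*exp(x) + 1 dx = (1 - exp(x))*(x + 2) + C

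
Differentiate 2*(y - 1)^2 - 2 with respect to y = 4*y - 4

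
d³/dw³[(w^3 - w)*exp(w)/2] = w^3*exp(w)/2 + 9*w^2*exp(w)/2 + 17*w*exp(w)/2 + 3*exp(w)/2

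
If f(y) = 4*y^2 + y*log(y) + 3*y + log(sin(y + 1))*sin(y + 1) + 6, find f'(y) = 8*y + log(y) + log(sin(y + 1))*cos(y + 1) + cos(y + 1) + 4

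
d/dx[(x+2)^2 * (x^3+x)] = 5*x^4 + 16*x^3 + 15*x^2 + 8*x + 4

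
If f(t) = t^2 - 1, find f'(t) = 2*t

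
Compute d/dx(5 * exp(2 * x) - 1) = 10*exp(2*x)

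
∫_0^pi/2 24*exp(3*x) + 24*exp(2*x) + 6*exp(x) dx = -27 + (1 + 2*exp(pi/2))^3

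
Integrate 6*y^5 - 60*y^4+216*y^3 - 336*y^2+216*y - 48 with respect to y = y^6 - 12*y^5 + 54*y^4 - 112*y^3 + 108*y^2 - 48*y + C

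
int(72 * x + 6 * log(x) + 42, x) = 6*x*(6*x + log(x) + 6) + C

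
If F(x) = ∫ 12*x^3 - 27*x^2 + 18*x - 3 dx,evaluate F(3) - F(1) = 72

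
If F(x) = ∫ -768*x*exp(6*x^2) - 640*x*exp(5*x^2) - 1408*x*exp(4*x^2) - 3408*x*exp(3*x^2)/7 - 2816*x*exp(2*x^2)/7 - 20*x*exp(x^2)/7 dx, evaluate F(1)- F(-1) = 0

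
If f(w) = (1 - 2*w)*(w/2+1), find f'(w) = -2*w - 3/2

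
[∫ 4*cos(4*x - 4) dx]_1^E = -sin(4 - 4*E)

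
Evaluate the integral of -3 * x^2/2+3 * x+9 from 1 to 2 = 10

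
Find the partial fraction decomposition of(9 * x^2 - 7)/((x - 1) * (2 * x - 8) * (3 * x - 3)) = -28/(27*(x - 1)) - 1/(9*(x - 1)^2) + 137/(54*(x - 4))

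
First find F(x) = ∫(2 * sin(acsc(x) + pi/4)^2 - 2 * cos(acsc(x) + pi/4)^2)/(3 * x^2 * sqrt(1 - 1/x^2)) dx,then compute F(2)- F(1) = 2*(-sqrt(2)/4 + sqrt(6)/4)*(sqrt(2)/4 + sqrt(6)/4)/3 + 1/3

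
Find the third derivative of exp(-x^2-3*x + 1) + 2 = (-8*x^3 - 36*x^2 - 42*x - 9)*exp(-x^2 - 3*x + 1)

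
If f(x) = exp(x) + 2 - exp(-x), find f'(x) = (exp(2*x) + 1)*exp(-x)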